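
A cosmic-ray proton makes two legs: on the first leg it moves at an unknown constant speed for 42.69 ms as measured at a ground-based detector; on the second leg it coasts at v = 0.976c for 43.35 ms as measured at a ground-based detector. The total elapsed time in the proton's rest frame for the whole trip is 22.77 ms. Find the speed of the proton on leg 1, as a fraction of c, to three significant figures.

Leg 1: speed unknown; τ_1 = 42.69/γ_1.
Leg 2: γ = 1/√(1 − 0.976²) = 1/√0.04742 = 4.592; τ_2 = 43.35/4.592 = 9.440 ms.
Total proper time: τ_1 + 9.440 = 22.77, so τ_1 = 22.77 − 9.440 = 13.33 ms.
γ_1 = 42.69/13.33 = 3.203; β = √(1 − 1/γ²) = √0.9025.

β = 0.950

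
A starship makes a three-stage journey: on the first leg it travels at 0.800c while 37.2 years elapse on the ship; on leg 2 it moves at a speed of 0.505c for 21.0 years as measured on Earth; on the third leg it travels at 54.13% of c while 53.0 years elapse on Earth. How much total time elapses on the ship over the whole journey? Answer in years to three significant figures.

τ = 99.9 years

Leg 1: 37.2 years is already measured on the ship.
Leg 2: γ = 1/√(1 − 0.505²) = 1/√0.7450 = 1.159; τ_2 = 21.0/1.159 = 18.13 years.
Leg 3: β = 0.5413; γ = 1/√(1 − 0.5413²) = 1/√0.7070 = 1.189; τ_3 = 53.0/1.189 = 44.56 years.
Total: 37.20 + 18.13 + 44.56 years.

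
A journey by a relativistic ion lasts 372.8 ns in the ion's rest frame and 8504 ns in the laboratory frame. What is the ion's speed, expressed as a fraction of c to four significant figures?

The proper time is measured in the ion's rest frame (both events occur at the ion's location); Δt is measured in the laboratory frame. γ = Δt/τ = 8504/372.8 = 22.81.
β = √(1 − 1/γ²) = √(1 − 0.001922) = √0.9981

v = 0.9990c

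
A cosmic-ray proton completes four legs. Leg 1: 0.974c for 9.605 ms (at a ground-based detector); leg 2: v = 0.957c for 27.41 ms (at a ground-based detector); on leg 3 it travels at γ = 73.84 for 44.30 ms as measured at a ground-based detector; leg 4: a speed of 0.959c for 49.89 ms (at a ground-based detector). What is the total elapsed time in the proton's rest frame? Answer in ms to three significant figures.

τ = 24.9 ms

Leg 1: γ = 1/√(1 − 0.974²) = 1/√0.05132 = 4.414; τ_1 = 9.605/4.414 = 2.176 ms.
Leg 2: γ = 1/√(1 − 0.957²) = 1/√0.08415 = 3.447; τ_2 = 27.41/3.447 = 7.951 ms.
Leg 3: γ = 73.84; τ_3 = 44.30/73.84 = 0.5999 ms.
Leg 4: γ = 1/√(1 − 0.959²) = 1/√0.08032 = 3.529; τ_4 = 49.89/3.529 = 14.14 ms.
Total: 2.176 + 7.951 + 0.5999 + 14.14 ms.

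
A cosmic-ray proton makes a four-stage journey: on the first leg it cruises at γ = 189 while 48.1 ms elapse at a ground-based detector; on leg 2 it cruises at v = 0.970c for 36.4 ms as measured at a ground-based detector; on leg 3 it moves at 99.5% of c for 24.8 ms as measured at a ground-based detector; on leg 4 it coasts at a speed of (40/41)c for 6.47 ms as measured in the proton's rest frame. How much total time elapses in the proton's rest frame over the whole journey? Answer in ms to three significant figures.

τ = 18.1 ms

Leg 1: γ = 189; τ_1 = 48.1/189.0 = 0.2545 ms.
Leg 2: γ = 1/√(1 − 0.970²) = 1/√0.05910 = 4.113; τ_2 = 36.4/4.113 = 8.849 ms.
Leg 3: β = 0.995; γ = 1/√(1 − 0.995²) = 1/√0.009975 = 10.01; τ_3 = 24.8/10.01 = 2.477 ms.
Leg 4: 6.47 ms is already measured in the proton's rest frame.
Total: 0.2545 + 8.849 + 2.477 + 6.470 ms.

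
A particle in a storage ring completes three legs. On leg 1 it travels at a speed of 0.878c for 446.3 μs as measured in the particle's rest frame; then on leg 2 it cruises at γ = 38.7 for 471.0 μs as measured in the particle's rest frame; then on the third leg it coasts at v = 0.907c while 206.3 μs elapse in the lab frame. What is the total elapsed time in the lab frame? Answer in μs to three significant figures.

Δt = 1.94×10⁴ μs

Leg 1: γ = 1/√(1 − 0.878²) = 1/√0.2291 = 2.089; Δt_1 = 2.089 × 446.3 = 932.4 μs.
Leg 2: γ = 38.7; Δt_2 = 38.70 × 471.0 = 1.823×10⁴ μs.
Leg 3: 206.3 μs is already measured in the lab frame.
Total: 932.4 + 1.823×10⁴ + 206.3 μs.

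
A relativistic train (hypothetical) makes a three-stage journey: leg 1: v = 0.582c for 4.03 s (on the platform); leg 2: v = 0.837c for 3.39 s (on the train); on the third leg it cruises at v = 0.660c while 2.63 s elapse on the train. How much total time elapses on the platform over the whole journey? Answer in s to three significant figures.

Leg 1: 4.03 s is already measured on the platform.
Leg 2: γ = 1/√(1 − 0.837²) = 1/√0.2994 = 1.827; Δt_2 = 1.827 × 3.39 = 6.195 s.
Leg 3: γ = 1/√(1 − 0.660²) = 1/√0.5644 = 1.331; Δt_3 = 1.331 × 2.63 = 3.501 s.
Total: 4.030 + 6.195 + 3.501 s.

Δt = 13.7 s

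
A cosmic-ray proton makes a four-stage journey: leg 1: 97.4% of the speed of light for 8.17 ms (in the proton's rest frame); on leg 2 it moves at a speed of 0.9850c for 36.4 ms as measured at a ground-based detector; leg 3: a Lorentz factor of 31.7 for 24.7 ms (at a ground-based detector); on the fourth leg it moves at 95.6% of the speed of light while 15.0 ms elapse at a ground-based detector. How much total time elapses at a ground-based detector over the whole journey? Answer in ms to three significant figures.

Δt = 112 ms

Leg 1: β = 0.974; γ = 1/√(1 − 0.974²) = 1/√0.05132 = 4.414; Δt_1 = 4.414 × 8.17 = 36.06 ms.
Leg 2: 36.4 ms is already measured at a ground-based detector.
Leg 3: 24.7 ms is already measured at a ground-based detector.
Leg 4: 15.0 ms is already measured at a ground-based detector.
Total: 36.06 + 36.40 + 24.70 + 15.00 ms.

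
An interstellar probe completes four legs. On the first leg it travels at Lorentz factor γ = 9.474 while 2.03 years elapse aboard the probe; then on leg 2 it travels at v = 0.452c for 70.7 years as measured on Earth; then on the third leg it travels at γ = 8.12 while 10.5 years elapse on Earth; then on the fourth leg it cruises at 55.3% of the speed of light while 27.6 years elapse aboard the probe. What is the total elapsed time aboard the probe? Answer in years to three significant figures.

Leg 1: 2.03 years is already measured aboard the probe.
Leg 2: γ = 1/√(1 − 0.452²) = 1/√0.7957 = 1.121; τ_2 = 70.7/1.121 = 63.07 years.
Leg 3: γ = 8.12; τ_3 = 10.5/8.120 = 1.293 years.
Leg 4: 27.6 years is already measured aboard the probe.
Total: 2.030 + 63.07 + 1.293 + 27.60 years.

τ = 94.0 years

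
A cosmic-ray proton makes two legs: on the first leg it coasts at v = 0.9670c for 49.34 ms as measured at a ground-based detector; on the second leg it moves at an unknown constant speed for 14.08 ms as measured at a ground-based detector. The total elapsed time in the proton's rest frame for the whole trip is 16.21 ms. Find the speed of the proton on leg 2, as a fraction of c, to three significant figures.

β = 0.966

Leg 1: γ = 1/√(1 − 0.9670²) = 1/√0.06491 = 3.925; τ_1 = 49.34/3.925 = 12.57 ms.
Leg 2: speed unknown; τ_2 = 14.08/γ_2.
Total proper time: 12.57 + τ_2 = 16.21, so τ_2 = 16.21 − 12.57 = 3.639 ms.
γ_2 = 14.08/3.639 = 3.869; β = √(1 − 1/γ²) = √0.9332.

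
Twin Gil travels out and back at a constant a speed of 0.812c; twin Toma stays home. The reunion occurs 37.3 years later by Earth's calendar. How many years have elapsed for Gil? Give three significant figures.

τ = 21.8 years

γ = 1/√(1 − 0.812²) = 1/√0.3407 = 1.713
Gil's clock measures proper time along the trip: τ = Δt/γ = 37.3/1.713 years.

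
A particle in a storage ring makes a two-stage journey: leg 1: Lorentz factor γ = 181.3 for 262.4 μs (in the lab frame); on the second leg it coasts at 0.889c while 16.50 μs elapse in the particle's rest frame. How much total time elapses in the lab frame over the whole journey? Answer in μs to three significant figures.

Δt = 298 μs

Leg 1: 262.4 μs is already measured in the lab frame.
Leg 2: γ = 1/√(1 − 0.889²) = 1/√0.2097 = 2.184; Δt_2 = 2.184 × 16.50 = 36.03 μs.
Total: 262.4 + 36.03 μs.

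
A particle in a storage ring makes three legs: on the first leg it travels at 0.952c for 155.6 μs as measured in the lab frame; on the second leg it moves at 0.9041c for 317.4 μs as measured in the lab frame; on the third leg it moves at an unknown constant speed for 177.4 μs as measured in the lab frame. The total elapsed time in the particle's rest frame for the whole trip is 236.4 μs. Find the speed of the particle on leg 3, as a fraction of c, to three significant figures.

Leg 1: γ = 1/√(1 − 0.952²) = 1/√0.09370 = 3.267; τ_1 = 155.6/3.267 = 47.63 μs.
Leg 2: γ = 1/√(1 − 0.9041²) = 1/√0.1826 = 2.340; τ_2 = 317.4/2.340 = 135.6 μs.
Leg 3: speed unknown; τ_3 = 177.4/γ_3.
Total proper time: 47.63 + 135.6 + τ_3 = 236.4, so τ_3 = 236.4 − 183.3 = 53.14 μs.
γ_3 = 177.4/53.14 = 3.338; β = √(1 − 1/γ²) = √0.9103.

β = 0.954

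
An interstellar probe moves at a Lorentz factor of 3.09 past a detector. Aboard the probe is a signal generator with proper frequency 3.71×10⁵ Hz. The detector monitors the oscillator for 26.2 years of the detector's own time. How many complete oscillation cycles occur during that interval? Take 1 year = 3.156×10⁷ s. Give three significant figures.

N = 9.93×10¹³

γ = 3.09
During 26.2 years of lab time, the oscillator's proper time advances by τ = Δt/γ = 26.2/3.090 = 8.479 years = 2.676×10⁸ s.
N = f × τ = 3.71×10⁵ × 2.676×10⁸ = 9.928×10¹³.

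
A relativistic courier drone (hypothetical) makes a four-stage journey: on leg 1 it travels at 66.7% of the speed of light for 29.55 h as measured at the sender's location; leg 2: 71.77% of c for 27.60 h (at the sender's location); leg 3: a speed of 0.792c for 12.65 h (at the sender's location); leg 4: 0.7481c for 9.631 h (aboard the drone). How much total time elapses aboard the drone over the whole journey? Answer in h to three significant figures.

τ = 58.6 h

Leg 1: β = 0.667; γ = 1/√(1 − 0.667²) = 1/√0.5551 = 1.342; τ_1 = 29.55/1.342 = 22.02 h.
Leg 2: β = 0.7177; γ = 1/√(1 − 0.7177²) = 1/√0.4849 = 1.436; τ_2 = 27.60/1.436 = 19.22 h.
Leg 3: γ = 1/√(1 − 0.792²) = 1/√0.3727 = 1.638; τ_3 = 12.65/1.638 = 7.723 h.
Leg 4: 9.631 h is already measured aboard the drone.
Total: 22.02 + 19.22 + 7.723 + 9.631 h.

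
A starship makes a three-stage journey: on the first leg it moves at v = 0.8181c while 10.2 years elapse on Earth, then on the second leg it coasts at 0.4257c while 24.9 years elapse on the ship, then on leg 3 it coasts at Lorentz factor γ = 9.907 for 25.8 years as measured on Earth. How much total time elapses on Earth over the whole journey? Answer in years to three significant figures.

Leg 1: 10.2 years is already measured on Earth.
Leg 2: γ = 1/√(1 − 0.4257²) = 1/√0.8188 = 1.105; Δt_2 = 1.105 × 24.9 = 27.52 years.
Leg 3: 25.8 years is already measured on Earth.
Total: 10.20 + 27.52 + 25.80 years.

Δt = 63.5 years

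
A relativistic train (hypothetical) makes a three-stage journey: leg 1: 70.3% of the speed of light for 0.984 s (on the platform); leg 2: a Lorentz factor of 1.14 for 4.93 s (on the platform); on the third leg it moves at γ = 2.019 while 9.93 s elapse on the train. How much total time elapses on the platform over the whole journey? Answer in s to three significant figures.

Leg 1: 0.984 s is already measured on the platform.
Leg 2: 4.93 s is already measured on the platform.
Leg 3: γ = 2.019; Δt_3 = 2.019 × 9.93 = 20.05 s.
Total: 0.9840 + 4.930 + 20.05 s.

Δt = 26.0 s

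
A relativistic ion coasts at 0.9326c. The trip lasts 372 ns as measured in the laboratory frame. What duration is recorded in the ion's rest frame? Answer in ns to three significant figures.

τ = 134 ns

γ = 1/√(1 − 0.9326²) = 1/√0.1303 = 2.771
The interval measured in the laboratory frame is the dilated one; the clock in the ion's rest frame measures the proper time τ = Δt/γ = 372/2.771 ns.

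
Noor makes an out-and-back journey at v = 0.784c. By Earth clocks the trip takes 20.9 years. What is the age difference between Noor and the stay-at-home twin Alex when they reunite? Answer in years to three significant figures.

Δt − τ = 7.93 years

γ = 1/√(1 − 0.784²) = 1/√0.3853 = 1.611
Noor's elapsed proper time: τ = 20.9/1.611 = 12.97 years.
Age gap = Δt − τ = 20.9 − 12.97 years.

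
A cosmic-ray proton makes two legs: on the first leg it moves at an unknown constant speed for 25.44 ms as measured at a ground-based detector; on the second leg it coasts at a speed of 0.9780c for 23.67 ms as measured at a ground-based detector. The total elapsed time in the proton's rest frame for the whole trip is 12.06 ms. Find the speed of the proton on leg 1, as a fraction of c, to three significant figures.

Leg 1: speed unknown; τ_1 = 25.44/γ_1.
Leg 2: γ = 1/√(1 − 0.9780²) = 1/√0.04352 = 4.794; τ_2 = 23.67/4.794 = 4.938 ms.
Total proper time: τ_1 + 4.938 = 12.06, so τ_1 = 12.06 − 4.938 = 7.122 ms.
γ_1 = 25.44/7.122 = 3.572; β = √(1 − 1/γ²) = √0.9216.

β = 0.960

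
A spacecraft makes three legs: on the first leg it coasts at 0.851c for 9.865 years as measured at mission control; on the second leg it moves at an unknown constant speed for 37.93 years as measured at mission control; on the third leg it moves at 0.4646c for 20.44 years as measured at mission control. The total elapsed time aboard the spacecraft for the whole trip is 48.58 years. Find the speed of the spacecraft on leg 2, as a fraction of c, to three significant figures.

Leg 1: γ = 1/√(1 − 0.851²) = 1/√0.2758 = 1.904; τ_1 = 9.865/1.904 = 5.181 years.
Leg 2: speed unknown; τ_2 = 37.93/γ_2.
Leg 3: γ = 1/√(1 − 0.4646²) = 1/√0.7841 = 1.129; τ_3 = 20.44/1.129 = 18.10 years.
Total proper time: 5.181 + τ_2 + 18.10 = 48.58, so τ_2 = 48.58 − 23.28 = 25.30 years.
γ_2 = 37.93/25.30 = 1.499; β = √(1 − 1/γ²) = √0.5551.

β = 0.745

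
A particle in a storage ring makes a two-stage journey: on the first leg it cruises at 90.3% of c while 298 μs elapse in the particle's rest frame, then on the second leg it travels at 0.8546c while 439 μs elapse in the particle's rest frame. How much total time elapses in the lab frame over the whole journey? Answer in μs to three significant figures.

Leg 1: β = 0.903; γ = 1/√(1 − 0.903²) = 1/√0.1846 = 2.328; Δt_1 = 2.328 × 298 = 693.6 μs.
Leg 2: γ = 1/√(1 − 0.8546²) = 1/√0.2697 = 1.926; Δt_2 = 1.926 × 439 = 845.4 μs.
Total: 693.6 + 845.4 μs.

Δt = 1540 μs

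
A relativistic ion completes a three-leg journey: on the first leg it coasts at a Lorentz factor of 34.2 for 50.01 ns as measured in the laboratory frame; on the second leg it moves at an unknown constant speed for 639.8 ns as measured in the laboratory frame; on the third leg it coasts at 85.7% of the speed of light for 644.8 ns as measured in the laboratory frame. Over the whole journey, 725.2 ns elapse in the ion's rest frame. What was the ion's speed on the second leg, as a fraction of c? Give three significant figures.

β = 0.791

Leg 1: γ = 34.2; τ_1 = 50.01/34.20 = 1.462 ns.
Leg 2: speed unknown; τ_2 = 639.8/γ_2.
Leg 3: β = 0.857; γ = 1/√(1 − 0.857²) = 1/√0.2656 = 1.941; τ_3 = 644.8/1.941 = 332.3 ns.
Total proper time: 1.462 + τ_2 + 332.3 = 725.2, so τ_2 = 725.2 − 333.7 = 391.5 ns.
γ_2 = 639.8/391.5 = 1.634; β = √(1 − 1/γ²) = √0.6256.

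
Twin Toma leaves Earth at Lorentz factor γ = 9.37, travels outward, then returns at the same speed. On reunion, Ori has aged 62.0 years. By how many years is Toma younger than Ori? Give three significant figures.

Δt − τ = 55.4 years

γ = 9.37
Toma's elapsed proper time: τ = 62.0/9.370 = 6.617 years.
Age gap = Δt − τ = 62.0 − 6.617 years.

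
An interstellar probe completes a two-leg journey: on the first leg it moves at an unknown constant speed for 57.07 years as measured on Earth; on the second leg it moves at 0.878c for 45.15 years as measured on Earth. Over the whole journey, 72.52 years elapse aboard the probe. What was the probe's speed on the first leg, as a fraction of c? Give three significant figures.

Leg 1: speed unknown; τ_1 = 57.07/γ_1.
Leg 2: γ = 1/√(1 − 0.878²) = 1/√0.2291 = 2.089; τ_2 = 45.15/2.089 = 21.61 years.
Total proper time: τ_1 + 21.61 = 72.52, so τ_1 = 72.52 − 21.61 = 50.91 years.
γ_1 = 57.07/50.91 = 1.121; β = √(1 − 1/γ²) = √0.2043.

β = 0.452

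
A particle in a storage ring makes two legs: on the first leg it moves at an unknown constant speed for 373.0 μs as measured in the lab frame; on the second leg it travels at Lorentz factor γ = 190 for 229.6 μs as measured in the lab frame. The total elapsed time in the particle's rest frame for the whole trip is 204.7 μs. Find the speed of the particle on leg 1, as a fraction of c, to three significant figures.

β = 0.838

Leg 1: speed unknown; τ_1 = 373.0/γ_1.
Leg 2: γ = 190; τ_2 = 229.6/190.0 = 1.208 μs.
Total proper time: τ_1 + 1.208 = 204.7, so τ_1 = 204.7 − 1.208 = 203.5 μs.
γ_1 = 373.0/203.5 = 1.833; β = √(1 − 1/γ²) = √0.7024.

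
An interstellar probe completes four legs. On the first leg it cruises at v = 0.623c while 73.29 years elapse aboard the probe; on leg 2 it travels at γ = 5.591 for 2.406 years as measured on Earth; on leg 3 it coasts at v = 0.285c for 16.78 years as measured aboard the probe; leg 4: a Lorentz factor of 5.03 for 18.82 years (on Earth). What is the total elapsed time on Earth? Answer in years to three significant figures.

Leg 1: γ = 1/√(1 − 0.623²) = 1/√0.6119 = 1.278; Δt_1 = 1.278 × 73.29 = 93.69 years.
Leg 2: 2.406 years is already measured on Earth.
Leg 3: γ = 1/√(1 − 0.285²) = 1/√0.9188 = 1.043; Δt_3 = 1.043 × 16.78 = 17.51 years.
Leg 4: 18.82 years is already measured on Earth.
Total: 93.69 + 2.406 + 17.51 + 18.82 years.

Δt = 132 years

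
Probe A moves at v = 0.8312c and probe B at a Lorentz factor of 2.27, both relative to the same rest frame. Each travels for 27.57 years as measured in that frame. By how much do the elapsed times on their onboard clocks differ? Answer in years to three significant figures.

|τ_A − τ_B| = 3.18 years

A: γ = 1/√(1 − 0.8312²) = 1/√0.3091 = 1.799; τ_A = 27.57/1.799 = 15.33 years.
B: γ = 2.27; τ_B = 27.57/2.270 = 12.15 years.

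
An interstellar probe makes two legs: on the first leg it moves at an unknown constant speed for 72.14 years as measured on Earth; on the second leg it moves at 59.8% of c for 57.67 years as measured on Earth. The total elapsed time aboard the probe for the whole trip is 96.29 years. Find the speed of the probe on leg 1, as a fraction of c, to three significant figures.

Leg 1: speed unknown; τ_1 = 72.14/γ_1.
Leg 2: β = 0.598; γ = 1/√(1 − 0.598²) = 1/√0.6424 = 1.248; τ_2 = 57.67/1.248 = 46.22 years.
Total proper time: τ_1 + 46.22 = 96.29, so τ_1 = 96.29 − 46.22 = 50.07 years.
γ_1 = 72.14/50.07 = 1.441; β = √(1 − 1/γ²) = √0.5183.

β = 0.720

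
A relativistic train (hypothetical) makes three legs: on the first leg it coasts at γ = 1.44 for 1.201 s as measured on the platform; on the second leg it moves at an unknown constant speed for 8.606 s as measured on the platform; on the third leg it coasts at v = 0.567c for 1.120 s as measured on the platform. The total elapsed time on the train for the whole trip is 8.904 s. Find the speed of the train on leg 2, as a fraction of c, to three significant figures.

Leg 1: γ = 1.44; τ_1 = 1.201/1.440 = 0.8340 s.
Leg 2: speed unknown; τ_2 = 8.606/γ_2.
Leg 3: γ = 1/√(1 − 0.567²) = 1/√0.6785 = 1.214; τ_3 = 1.120/1.214 = 0.9226 s.
Total proper time: 0.8340 + τ_2 + 0.9226 = 8.904, so τ_2 = 8.904 − 1.757 = 7.147 s.
γ_2 = 8.606/7.147 = 1.204; β = √(1 − 1/γ²) = √0.3102.

β = 0.557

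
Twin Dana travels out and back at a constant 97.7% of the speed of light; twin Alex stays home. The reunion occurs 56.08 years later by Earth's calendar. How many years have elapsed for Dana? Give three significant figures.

τ = 12.0 years

β = 0.977; γ = 1/√(1 − 0.977²) = 1/√0.04547 = 4.690
Dana's clock measures proper time along the trip: τ = Δt/γ = 56.08/4.690 years.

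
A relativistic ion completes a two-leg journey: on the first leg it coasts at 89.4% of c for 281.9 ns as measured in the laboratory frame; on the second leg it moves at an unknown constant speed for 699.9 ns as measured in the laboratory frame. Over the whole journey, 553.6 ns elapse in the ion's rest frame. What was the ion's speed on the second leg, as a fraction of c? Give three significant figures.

β = 0.792

Leg 1: β = 0.894; γ = 1/√(1 − 0.894²) = 1/√0.2008 = 2.232; τ_1 = 281.9/2.232 = 126.3 ns.
Leg 2: speed unknown; τ_2 = 699.9/γ_2.
Total proper time: 126.3 + τ_2 = 553.6, so τ_2 = 553.6 − 126.3 = 427.3 ns.
γ_2 = 699.9/427.3 = 1.638; β = √(1 − 1/γ²) = √0.6273.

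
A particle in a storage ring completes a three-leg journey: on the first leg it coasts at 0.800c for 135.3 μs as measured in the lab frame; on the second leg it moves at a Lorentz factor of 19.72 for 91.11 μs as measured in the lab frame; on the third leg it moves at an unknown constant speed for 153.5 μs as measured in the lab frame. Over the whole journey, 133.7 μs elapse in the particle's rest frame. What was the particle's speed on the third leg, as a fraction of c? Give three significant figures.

β = 0.950

Leg 1: γ = 1/√(1 − 0.800²) = 5/3 ≈ 1.667; τ_1 = 135.3/1.667 = 81.18 μs.
Leg 2: γ = 19.72; τ_2 = 91.11/19.72 = 4.620 μs.
Leg 3: speed unknown; τ_3 = 153.5/γ_3.
Total proper time: 81.18 + 4.620 + τ_3 = 133.7, so τ_3 = 133.7 − 85.80 = 47.90 μs.
γ_3 = 153.5/47.90 = 3.205; β = √(1 − 1/γ²) = √0.9026.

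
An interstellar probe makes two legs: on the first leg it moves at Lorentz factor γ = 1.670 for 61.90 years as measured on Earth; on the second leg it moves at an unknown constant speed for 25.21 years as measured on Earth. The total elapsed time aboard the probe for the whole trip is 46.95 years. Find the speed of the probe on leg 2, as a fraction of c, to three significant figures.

β = 0.920

Leg 1: γ = 1.670; τ_1 = 61.90/1.670 = 37.07 years.
Leg 2: speed unknown; τ_2 = 25.21/γ_2.
Total proper time: 37.07 + τ_2 = 46.95, so τ_2 = 46.95 − 37.07 = 9.884 years.
γ_2 = 25.21/9.884 = 2.551; β = √(1 − 1/γ²) = √0.8463.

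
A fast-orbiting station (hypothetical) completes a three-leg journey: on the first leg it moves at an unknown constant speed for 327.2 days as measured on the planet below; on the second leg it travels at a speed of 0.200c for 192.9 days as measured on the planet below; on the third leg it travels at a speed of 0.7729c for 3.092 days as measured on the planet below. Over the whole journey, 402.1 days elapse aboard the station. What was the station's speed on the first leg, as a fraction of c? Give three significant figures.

β = 0.764

Leg 1: speed unknown; τ_1 = 327.2/γ_1.
Leg 2: γ = 1/√(1 − 0.200²) = 1/√0.9600 = 1.021; τ_2 = 192.9/1.021 = 189.0 days.
Leg 3: γ = 1/√(1 − 0.7729²) = 1/√0.4026 = 1.576; τ_3 = 3.092/1.576 = 1.962 days.
Total proper time: τ_1 + 189.0 + 1.962 = 402.1, so τ_1 = 402.1 − 191.0 = 211.1 days.
γ_1 = 327.2/211.1 = 1.550; β = √(1 − 1/γ²) = √0.5836.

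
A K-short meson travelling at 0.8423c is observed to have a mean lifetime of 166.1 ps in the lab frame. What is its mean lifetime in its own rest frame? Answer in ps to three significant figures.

γ = 1/√(1 − 0.8423²) = 1/√0.2905 = 1.855
The lab-frame lifetime is the dilated interval; the proper lifetime is τ₀ = Δt/γ = 166.1/1.855 ps.

τ₀ = 89.5 ps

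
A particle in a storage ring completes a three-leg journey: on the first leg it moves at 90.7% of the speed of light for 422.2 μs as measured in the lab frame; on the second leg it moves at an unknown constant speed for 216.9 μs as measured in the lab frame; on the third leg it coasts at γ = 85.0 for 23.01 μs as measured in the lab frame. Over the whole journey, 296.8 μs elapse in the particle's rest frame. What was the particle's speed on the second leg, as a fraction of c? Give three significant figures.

β = 0.837

Leg 1: β = 0.907; γ = 1/√(1 − 0.907²) = 1/√0.1774 = 2.375; τ_1 = 422.2/2.375 = 177.8 μs.
Leg 2: speed unknown; τ_2 = 216.9/γ_2.
Leg 3: γ = 85.0; τ_3 = 23.01/85.00 = 0.2707 μs.
Total proper time: 177.8 + τ_2 + 0.2707 = 296.8, so τ_2 = 296.8 − 178.1 = 118.7 μs.
γ_2 = 216.9/118.7 = 1.827; β = √(1 − 1/γ²) = √0.7004.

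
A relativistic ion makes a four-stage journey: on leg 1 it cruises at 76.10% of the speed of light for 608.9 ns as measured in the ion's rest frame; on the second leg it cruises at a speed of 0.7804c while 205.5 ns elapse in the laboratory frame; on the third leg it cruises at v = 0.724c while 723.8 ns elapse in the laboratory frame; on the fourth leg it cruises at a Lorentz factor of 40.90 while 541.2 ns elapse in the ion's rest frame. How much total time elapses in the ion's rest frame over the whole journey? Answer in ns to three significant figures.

Leg 1: 608.9 ns is already measured in the ion's rest frame.
Leg 2: γ = 1/√(1 − 0.7804²) = 1/√0.3910 = 1.599; τ_2 = 205.5/1.599 = 128.5 ns.
Leg 3: γ = 1/√(1 − 0.724²) = 1/√0.4758 = 1.450; τ_3 = 723.8/1.450 = 499.3 ns.
Leg 4: 541.2 ns is already measured in the ion's rest frame.
Total: 608.9 + 128.5 + 499.3 + 541.2 ns.

τ = 1780 ns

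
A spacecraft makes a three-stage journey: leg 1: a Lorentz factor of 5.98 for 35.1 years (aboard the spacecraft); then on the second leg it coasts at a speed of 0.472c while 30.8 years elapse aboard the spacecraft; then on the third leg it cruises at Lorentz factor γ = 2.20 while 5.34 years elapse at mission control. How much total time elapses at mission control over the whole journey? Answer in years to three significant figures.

Δt = 250 years

Leg 1: γ = 5.98; Δt_1 = 5.980 × 35.1 = 209.9 years.
Leg 2: γ = 1/√(1 − 0.472²) = 1/√0.7772 = 1.134; Δt_2 = 1.134 × 30.8 = 34.94 years.
Leg 3: 5.34 years is already measured at mission control.
Total: 209.9 + 34.94 + 5.340 years.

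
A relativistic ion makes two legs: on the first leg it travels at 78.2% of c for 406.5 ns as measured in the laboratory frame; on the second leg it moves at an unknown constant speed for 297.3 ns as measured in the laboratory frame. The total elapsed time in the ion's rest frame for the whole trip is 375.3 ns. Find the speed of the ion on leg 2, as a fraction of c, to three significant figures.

Leg 1: β = 0.782; γ = 1/√(1 − 0.782²) = 1/√0.3885 = 1.604; τ_1 = 406.5/1.604 = 253.4 ns.
Leg 2: speed unknown; τ_2 = 297.3/γ_2.
Total proper time: 253.4 + τ_2 = 375.3, so τ_2 = 375.3 − 253.4 = 121.9 ns.
γ_2 = 297.3/121.9 = 2.438; β = √(1 − 1/γ²) = √0.8318.

β = 0.912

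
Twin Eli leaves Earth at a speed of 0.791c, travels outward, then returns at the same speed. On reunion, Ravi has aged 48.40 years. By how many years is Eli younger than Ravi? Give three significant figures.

Δt − τ = 18.8 years

γ = 1/√(1 − 0.791²) = 1/√0.3743 = 1.634
Eli's elapsed proper time: τ = 48.40/1.634 = 29.61 years.
Age gap = Δt − τ = 48.40 − 29.61 years.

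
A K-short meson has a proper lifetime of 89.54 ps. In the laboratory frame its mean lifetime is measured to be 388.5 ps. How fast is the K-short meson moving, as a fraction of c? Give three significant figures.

γ = Δt/τ₀ = 388.5/89.54 = 4.339
β = √(1 − 1/γ²) = √(1 − 0.05312) = √0.9469

v = 0.973c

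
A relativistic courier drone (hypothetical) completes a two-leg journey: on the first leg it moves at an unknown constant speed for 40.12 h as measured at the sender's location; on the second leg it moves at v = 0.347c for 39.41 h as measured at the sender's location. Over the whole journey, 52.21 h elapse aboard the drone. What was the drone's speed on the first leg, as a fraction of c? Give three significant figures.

Leg 1: speed unknown; τ_1 = 40.12/γ_1.
Leg 2: γ = 1/√(1 − 0.347²) = 1/√0.8796 = 1.066; τ_2 = 39.41/1.066 = 36.96 h.
Total proper time: τ_1 + 36.96 = 52.21, so τ_1 = 52.21 − 36.96 = 15.25 h.
γ_1 = 40.12/15.25 = 2.631; β = √(1 − 1/γ²) = √0.8555.

β = 0.925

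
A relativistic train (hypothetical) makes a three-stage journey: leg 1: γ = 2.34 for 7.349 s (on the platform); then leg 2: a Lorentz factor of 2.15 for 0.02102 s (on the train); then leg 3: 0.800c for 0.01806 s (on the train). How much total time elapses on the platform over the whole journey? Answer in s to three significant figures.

Δt = 7.42 s

Leg 1: 7.349 s is already measured on the platform.
Leg 2: γ = 2.15; Δt_2 = 2.150 × 0.02102 = 0.04519 s.
Leg 3: γ = 1/√(1 − 0.800²) = 5/3 ≈ 1.667; Δt_3 = 1.667 × 0.01806 = 0.03010 s.
Total: 7.349 + 0.04519 + 0.03010 s.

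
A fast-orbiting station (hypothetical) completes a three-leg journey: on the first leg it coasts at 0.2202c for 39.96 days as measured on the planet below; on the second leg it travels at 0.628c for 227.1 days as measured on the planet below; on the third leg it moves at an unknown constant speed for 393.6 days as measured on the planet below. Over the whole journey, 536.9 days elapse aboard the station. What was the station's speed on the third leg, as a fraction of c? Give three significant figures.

Leg 1: γ = 1/√(1 − 0.2202²) = 1/√0.9515 = 1.025; τ_1 = 39.96/1.025 = 38.98 days.
Leg 2: γ = 1/√(1 − 0.628²) = 1/√0.6056 = 1.285; τ_2 = 227.1/1.285 = 176.7 days.
Leg 3: speed unknown; τ_3 = 393.6/γ_3.
Total proper time: 38.98 + 176.7 + τ_3 = 536.9, so τ_3 = 536.9 − 215.7 = 321.2 days.
γ_3 = 393.6/321.2 = 1.225; β = √(1 − 1/γ²) = √0.3341.

β = 0.578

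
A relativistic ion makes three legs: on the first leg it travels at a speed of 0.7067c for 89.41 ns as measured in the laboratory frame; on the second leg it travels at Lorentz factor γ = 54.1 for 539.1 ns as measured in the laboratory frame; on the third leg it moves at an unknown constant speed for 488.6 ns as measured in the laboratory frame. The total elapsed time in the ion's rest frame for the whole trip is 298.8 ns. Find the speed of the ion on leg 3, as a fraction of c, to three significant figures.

Leg 1: γ = 1/√(1 − 0.7067²) = 1/√0.5006 = 1.413; τ_1 = 89.41/1.413 = 63.26 ns.
Leg 2: γ = 54.1; τ_2 = 539.1/54.10 = 9.965 ns.
Leg 3: speed unknown; τ_3 = 488.6/γ_3.
Total proper time: 63.26 + 9.965 + τ_3 = 298.8, so τ_3 = 298.8 − 73.22 = 225.6 ns.
γ_3 = 488.6/225.6 = 2.166; β = √(1 − 1/γ²) = √0.7869.

β = 0.887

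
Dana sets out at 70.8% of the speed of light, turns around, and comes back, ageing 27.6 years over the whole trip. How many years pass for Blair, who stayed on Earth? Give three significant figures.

β = 0.708; γ = 1/√(1 − 0.708²) = 1/√0.4987 = 1.416
Earth-frame duration is the dilated interval: Δt = γτ = 1.416 × 27.6 years.

Δt = 39.1 years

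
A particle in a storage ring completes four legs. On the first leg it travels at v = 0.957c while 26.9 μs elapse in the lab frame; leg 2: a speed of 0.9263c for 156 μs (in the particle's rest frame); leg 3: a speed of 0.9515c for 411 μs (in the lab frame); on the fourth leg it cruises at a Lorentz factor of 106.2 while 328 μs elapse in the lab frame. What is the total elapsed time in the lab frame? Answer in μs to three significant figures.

Leg 1: 26.9 μs is already measured in the lab frame.
Leg 2: γ = 1/√(1 − 0.9263²) = 1/√0.1420 = 2.654; Δt_2 = 2.654 × 156 = 414.0 μs.
Leg 3: 411 μs is already measured in the lab frame.
Leg 4: 328 μs is already measured in the lab frame.
Total: 26.90 + 414.0 + 411.0 + 328.0 μs.

Δt = 1180 μs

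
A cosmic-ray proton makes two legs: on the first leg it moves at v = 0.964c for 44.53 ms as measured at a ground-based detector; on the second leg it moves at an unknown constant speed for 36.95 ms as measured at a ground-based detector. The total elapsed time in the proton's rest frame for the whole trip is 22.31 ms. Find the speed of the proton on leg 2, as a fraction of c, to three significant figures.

β = 0.959

Leg 1: γ = 1/√(1 − 0.964²) = 1/√0.07070 = 3.761; τ_1 = 44.53/3.761 = 11.84 ms.
Leg 2: speed unknown; τ_2 = 36.95/γ_2.
Total proper time: 11.84 + τ_2 = 22.31, so τ_2 = 22.31 − 11.84 = 10.47 ms.
γ_2 = 36.95/10.47 = 3.529; β = √(1 − 1/γ²) = √0.9197.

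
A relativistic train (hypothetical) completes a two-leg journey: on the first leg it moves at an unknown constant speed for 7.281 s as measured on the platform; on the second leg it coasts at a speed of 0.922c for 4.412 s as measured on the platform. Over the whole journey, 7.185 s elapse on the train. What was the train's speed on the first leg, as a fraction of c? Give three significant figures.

Leg 1: speed unknown; τ_1 = 7.281/γ_1.
Leg 2: γ = 1/√(1 − 0.922²) = 1/√0.1499 = 2.583; τ_2 = 4.412/2.583 = 1.708 s.
Total proper time: τ_1 + 1.708 = 7.185, so τ_1 = 7.185 − 1.708 = 5.477 s.
γ_1 = 7.281/5.477 = 1.329; β = √(1 − 1/γ²) = √0.4342.

β = 0.659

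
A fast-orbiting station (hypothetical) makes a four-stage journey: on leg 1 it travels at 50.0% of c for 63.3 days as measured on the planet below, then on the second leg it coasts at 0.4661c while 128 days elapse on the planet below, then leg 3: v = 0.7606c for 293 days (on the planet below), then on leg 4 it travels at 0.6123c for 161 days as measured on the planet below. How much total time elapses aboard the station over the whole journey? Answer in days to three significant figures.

Leg 1: β = 0.500; γ = 1/√(1 − 0.500²) = 1/√0.7500 = 1.155; τ_1 = 63.3/1.155 = 54.82 days.
Leg 2: γ = 1/√(1 − 0.4661²) = 1/√0.7828 = 1.130; τ_2 = 128/1.130 = 113.2 days.
Leg 3: γ = 1/√(1 − 0.7606²) = 1/√0.4215 = 1.540; τ_3 = 293/1.540 = 190.2 days.
Leg 4: γ = 1/√(1 − 0.6123²) = 1/√0.6251 = 1.265; τ_4 = 161/1.265 = 127.3 days.
Total: 54.82 + 113.2 + 190.2 + 127.3 days.

τ = 486 days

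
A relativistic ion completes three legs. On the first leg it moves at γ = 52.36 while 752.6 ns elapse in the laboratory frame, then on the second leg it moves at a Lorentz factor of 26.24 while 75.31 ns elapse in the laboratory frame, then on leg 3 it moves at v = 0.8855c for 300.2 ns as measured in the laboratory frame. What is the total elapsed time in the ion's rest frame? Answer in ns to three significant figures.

τ = 157 ns

Leg 1: γ = 52.36; τ_1 = 752.6/52.36 = 14.37 ns.
Leg 2: γ = 26.24; τ_2 = 75.31/26.24 = 2.870 ns.
Leg 3: γ = 1/√(1 − 0.8855²) = 1/√0.2159 = 2.152; τ_3 = 300.2/2.152 = 139.5 ns.
Total: 14.37 + 2.870 + 139.5 ns.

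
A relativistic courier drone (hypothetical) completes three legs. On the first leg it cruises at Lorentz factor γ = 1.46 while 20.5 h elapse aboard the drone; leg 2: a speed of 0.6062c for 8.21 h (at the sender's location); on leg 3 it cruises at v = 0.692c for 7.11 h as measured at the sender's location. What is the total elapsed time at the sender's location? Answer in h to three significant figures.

Δt = 45.2 h

Leg 1: γ = 1.46; Δt_1 = 1.460 × 20.5 = 29.93 h.
Leg 2: 8.21 h is already measured at the sender's location.
Leg 3: 7.11 h is already measured at the sender's location.
Total: 29.93 + 8.210 + 7.110 h.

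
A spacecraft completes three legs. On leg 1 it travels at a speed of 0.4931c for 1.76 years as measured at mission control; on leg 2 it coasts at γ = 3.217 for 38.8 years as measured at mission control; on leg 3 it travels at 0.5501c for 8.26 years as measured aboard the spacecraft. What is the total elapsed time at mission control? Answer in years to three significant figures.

Δt = 50.5 years

Leg 1: 1.76 years is already measured at mission control.
Leg 2: 38.8 years is already measured at mission control.
Leg 3: γ = 1/√(1 − 0.5501²) = 1/√0.6974 = 1.197; Δt_3 = 1.197 × 8.26 = 9.891 years.
Total: 1.760 + 38.80 + 9.891 years.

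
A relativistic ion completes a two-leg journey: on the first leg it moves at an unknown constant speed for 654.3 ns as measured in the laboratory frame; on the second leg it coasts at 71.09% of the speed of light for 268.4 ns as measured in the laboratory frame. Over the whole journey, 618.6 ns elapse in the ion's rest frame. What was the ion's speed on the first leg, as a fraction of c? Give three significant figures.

β = 0.754

Leg 1: speed unknown; τ_1 = 654.3/γ_1.
Leg 2: β = 0.7109; γ = 1/√(1 − 0.7109²) = 1/√0.4946 = 1.422; τ_2 = 268.4/1.422 = 188.8 ns.
Total proper time: τ_1 + 188.8 = 618.6, so τ_1 = 618.6 − 188.8 = 429.8 ns.
γ_1 = 654.3/429.8 = 1.522; β = √(1 − 1/γ²) = √0.5684.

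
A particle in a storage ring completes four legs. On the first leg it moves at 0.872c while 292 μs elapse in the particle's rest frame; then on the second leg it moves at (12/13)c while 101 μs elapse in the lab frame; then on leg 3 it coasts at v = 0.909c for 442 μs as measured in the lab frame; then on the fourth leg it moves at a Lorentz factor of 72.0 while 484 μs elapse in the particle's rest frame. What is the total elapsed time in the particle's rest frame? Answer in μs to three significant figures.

τ = 999 μs

Leg 1: 292 μs is already measured in the particle's rest frame.
Leg 2: γ = 1/√(1 − (12/13)²) = 13/5 = 2.600; τ_2 = 101/2.600 = 38.85 μs.
Leg 3: γ = 1/√(1 − 0.909²) = 1/√0.1737 = 2.399; τ_3 = 442/2.399 = 184.2 μs.
Leg 4: 484 μs is already measured in the particle's rest frame.
Total: 292.0 + 38.85 + 184.2 + 484.0 μs.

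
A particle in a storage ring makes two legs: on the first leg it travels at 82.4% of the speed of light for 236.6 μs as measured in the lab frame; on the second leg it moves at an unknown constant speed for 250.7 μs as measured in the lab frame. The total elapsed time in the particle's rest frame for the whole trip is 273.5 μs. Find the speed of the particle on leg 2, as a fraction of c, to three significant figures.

β = 0.831

Leg 1: β = 0.824; γ = 1/√(1 − 0.824²) = 1/√0.3210 = 1.765; τ_1 = 236.6/1.765 = 134.1 μs.
Leg 2: speed unknown; τ_2 = 250.7/γ_2.
Total proper time: 134.1 + τ_2 = 273.5, so τ_2 = 273.5 − 134.1 = 139.4 μs.
γ_2 = 250.7/139.4 = 1.798; β = √(1 − 1/γ²) = √0.6906.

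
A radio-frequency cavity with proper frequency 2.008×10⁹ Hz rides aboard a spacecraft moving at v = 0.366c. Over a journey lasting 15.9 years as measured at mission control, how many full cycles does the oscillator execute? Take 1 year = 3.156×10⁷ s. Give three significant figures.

N = 9.38×10¹⁷

γ = 1/√(1 − 0.366²) = 1/√0.8660 = 1.075
The oscillator's own cycle count is N = f × τ where τ is the proper time aboard the spacecraft. τ = Δt/γ = 15.9/1.075 = 14.80 years = 4.670×10⁸ s.
N = 2.008×10⁹ × 4.670×10⁸ = 9.377×10¹⁷.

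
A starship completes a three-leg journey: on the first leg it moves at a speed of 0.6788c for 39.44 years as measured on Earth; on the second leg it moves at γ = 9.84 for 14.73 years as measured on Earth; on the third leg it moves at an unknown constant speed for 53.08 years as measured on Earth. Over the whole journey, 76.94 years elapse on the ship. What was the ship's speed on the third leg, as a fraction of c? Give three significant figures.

β = 0.483

Leg 1: γ = 1/√(1 − 0.6788²) = 1/√0.5392 = 1.362; τ_1 = 39.44/1.362 = 28.96 years.
Leg 2: γ = 9.84; τ_2 = 14.73/9.840 = 1.497 years.
Leg 3: speed unknown; τ_3 = 53.08/γ_3.
Total proper time: 28.96 + 1.497 + τ_3 = 76.94, so τ_3 = 76.94 − 30.46 = 46.48 years.
γ_3 = 53.08/46.48 = 1.142; β = √(1 − 1/γ²) = √0.2332.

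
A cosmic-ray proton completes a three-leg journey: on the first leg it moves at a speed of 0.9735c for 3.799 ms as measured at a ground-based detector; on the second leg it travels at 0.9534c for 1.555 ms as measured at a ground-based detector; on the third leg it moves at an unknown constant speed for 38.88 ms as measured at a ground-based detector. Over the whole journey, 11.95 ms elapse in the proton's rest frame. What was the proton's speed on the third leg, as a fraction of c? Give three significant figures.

β = 0.962

Leg 1: γ = 1/√(1 − 0.9735²) = 1/√0.05230 = 4.373; τ_1 = 3.799/4.373 = 0.8688 ms.
Leg 2: γ = 1/√(1 − 0.9534²) = 1/√0.09103 = 3.314; τ_2 = 1.555/3.314 = 0.4692 ms.
Leg 3: speed unknown; τ_3 = 38.88/γ_3.
Total proper time: 0.8688 + 0.4692 + τ_3 = 11.95, so τ_3 = 11.95 − 1.338 = 10.61 ms.
γ_3 = 38.88/10.61 = 3.664; β = √(1 − 1/γ²) = √0.9255.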